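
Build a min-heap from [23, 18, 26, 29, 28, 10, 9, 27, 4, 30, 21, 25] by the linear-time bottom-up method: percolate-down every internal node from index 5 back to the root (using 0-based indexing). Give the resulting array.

sift down from index 5: already satisfies heap property
sift down from index 4:
  28 vs smaller child 21 at index 10, swap → [23, 18, 26, 29, 21, 10, 9, 27, 4, 30, 28, 25]
sift down from index 3:
  29 vs smaller child 4 at index 8, swap → [23, 18, 26, 4, 21, 10, 9, 27, 29, 30, 28, 25]
sift down from index 2:
  26 vs smaller child 9 at index 6, swap → [23, 18, 9, 4, 21, 10, 26, 27, 29, 30, 28, 25]
sift down from index 1:
  18 vs smaller child 4 at index 3, swap → [23, 4, 9, 18, 21, 10, 26, 27, 29, 30, 28, 25]
sift down from index 0:
  23 vs smaller child 4 at index 1, swap → [4, 23, 9, 18, 21, 10, 26, 27, 29, 30, 28, 25]
  23 vs smaller child 18 at index 3, swap → [4, 18, 9, 23, 21, 10, 26, 27, 29, 30, 28, 25]

[4, 18, 9, 23, 21, 10, 26, 27, 29, 30, 28, 25]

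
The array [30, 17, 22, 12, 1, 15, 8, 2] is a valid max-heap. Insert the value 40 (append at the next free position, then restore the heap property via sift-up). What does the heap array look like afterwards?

append 40 at index 8 → [30, 17, 22, 12, 1, 15, 8, 2, 40]
40 > parent 12 at index 3, swap → [30, 17, 22, 40, 1, 15, 8, 2, 12]
40 > parent 17 at index 1, swap → [30, 40, 22, 17, 1, 15, 8, 2, 12]
40 > parent 30 at index 0, swap → [40, 30, 22, 17, 1, 15, 8, 2, 12]

[40, 30, 22, 17, 1, 15, 8, 2, 12]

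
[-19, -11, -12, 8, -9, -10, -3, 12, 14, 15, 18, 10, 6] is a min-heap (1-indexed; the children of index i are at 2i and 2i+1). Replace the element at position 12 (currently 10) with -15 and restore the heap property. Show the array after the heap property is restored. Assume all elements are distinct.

set index 12 from 10 to -15 → [-19, -11, -12, 8, -9, -10, -3, 12, 14, 15, 18, -15, 6]
-15 < parent -10 at index 6, swap → [-19, -11, -12, 8, -9, -15, -3, 12, 14, 15, 18, -10, 6]
-15 < parent -12 at index 3, swap → [-19, -11, -15, 8, -9, -12, -3, 12, 14, 15, 18, -10, 6]

[-19, -11, -15, 8, -9, -12, -3, 12, 14, 15, 18, -10, 6]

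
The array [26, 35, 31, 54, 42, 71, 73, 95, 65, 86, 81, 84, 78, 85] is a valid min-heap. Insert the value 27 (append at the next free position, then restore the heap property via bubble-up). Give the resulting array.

[26, 35, 27, 54, 42, 71, 31, 95, 65, 86, 81, 84, 78, 85, 73]

append 27 at index 14 → [26, 35, 31, 54, 42, 71, 73, 95, 65, 86, 81, 84, 78, 85, 27]
27 < parent 73 at index 6, swap → [26, 35, 31, 54, 42, 71, 27, 95, 65, 86, 81, 84, 78, 85, 73]
27 < parent 31 at index 2, swap → [26, 35, 27, 54, 42, 71, 31, 95, 65, 86, 81, 84, 78, 85, 73]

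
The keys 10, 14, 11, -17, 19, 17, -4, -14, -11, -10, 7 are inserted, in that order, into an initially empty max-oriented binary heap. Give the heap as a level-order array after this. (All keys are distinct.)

[19, 14, 17, -11, 10, 11, -4, -17, -14, -10, 7]

Insert 10:
  append 10 at index 0 → [10] (no swap needed)
Insert 14:
  append 14 at index 1 → [10, 14]
  14 > parent 10 at index 0, swap → [14, 10]
Insert 11:
  append 11 at index 2 → [14, 10, 11] (no swap needed)
Insert -17:
  append -17 at index 3 → [14, 10, 11, -17] (no swap needed)
Insert 19:
  append 19 at index 4 → [14, 10, 11, -17, 19]
  19 > parent 10 at index 1, swap → [14, 19, 11, -17, 10]
  19 > parent 14 at index 0, swap → [19, 14, 11, -17, 10]
Insert 17:
  append 17 at index 5 → [19, 14, 11, -17, 10, 17]
  17 > parent 11 at index 2, swap → [19, 14, 17, -17, 10, 11]
Insert -4:
  append -4 at index 6 → [19, 14, 17, -17, 10, 11, -4] (no swap needed)
Insert -14:
  append -14 at index 7 → [19, 14, 17, -17, 10, 11, -4, -14]
  -14 > parent -17 at index 3, swap → [19, 14, 17, -14, 10, 11, -4, -17]
Insert -11:
  append -11 at index 8 → [19, 14, 17, -14, 10, 11, -4, -17, -11]
  -11 > parent -14 at index 3, swap → [19, 14, 17, -11, 10, 11, -4, -17, -14]
Insert -10:
  append -10 at index 9 → [19, 14, 17, -11, 10, 11, -4, -17, -14, -10] (no swap needed)
Insert 7:
  append 7 at index 10 → [19, 14, 17, -11, 10, 11, -4, -17, -14, -10, 7] (no swap needed)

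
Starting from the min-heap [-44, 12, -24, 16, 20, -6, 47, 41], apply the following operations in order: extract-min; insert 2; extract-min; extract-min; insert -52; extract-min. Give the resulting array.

[2, 12, 16, 47, 20, 41]

extract-min → returns -44:
  remove root -44; move last element 41 to root → [41, 12, -24, 16, 20, -6, 47]
  41 vs smaller child -24 at index 2, swap → [-24, 12, 41, 16, 20, -6, 47]
  41 vs smaller child -6 at index 5, swap → [-24, 12, -6, 16, 20, 41, 47]
insert 2:
  append 2 at index 7 → [-24, 12, -6, 16, 20, 41, 47, 2]
  2 < parent 16 at index 3, swap → [-24, 12, -6, 2, 20, 41, 47, 16]
  2 < parent 12 at index 1, swap → [-24, 2, -6, 12, 20, 41, 47, 16]
extract-min → returns -24:
  remove root -24; move last element 16 to root → [16, 2, -6, 12, 20, 41, 47]
  16 vs smaller child -6 at index 2, swap → [-6, 2, 16, 12, 20, 41, 47]
extract-min → returns -6:
  remove root -6; move last element 47 to root → [47, 2, 16, 12, 20, 41]
  47 vs smaller child 2 at index 1, swap → [2, 47, 16, 12, 20, 41]
  47 vs smaller child 12 at index 3, swap → [2, 12, 16, 47, 20, 41]
insert -52:
  append -52 at index 6 → [2, 12, 16, 47, 20, 41, -52]
  -52 < parent 16 at index 2, swap → [2, 12, -52, 47, 20, 41, 16]
  -52 < parent 2 at index 0, swap → [-52, 12, 2, 47, 20, 41, 16]
extract-min → returns -52:
  remove root -52; move last element 16 to root → [16, 12, 2, 47, 20, 41]
  16 vs smaller child 2 at index 2, swap → [2, 12, 16, 47, 20, 41]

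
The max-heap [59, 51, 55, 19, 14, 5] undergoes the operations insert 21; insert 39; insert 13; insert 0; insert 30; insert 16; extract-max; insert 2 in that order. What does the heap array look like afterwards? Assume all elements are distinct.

[55, 51, 21, 39, 30, 16, 5, 19, 13, 0, 14, 2]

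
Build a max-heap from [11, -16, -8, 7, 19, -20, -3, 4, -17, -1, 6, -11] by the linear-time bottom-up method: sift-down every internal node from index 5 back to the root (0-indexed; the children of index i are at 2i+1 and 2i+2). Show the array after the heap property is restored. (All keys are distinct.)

sift down from index 5:
  -20 vs only child -11 at index 11, swap → [11, -16, -8, 7, 19, -11, -3, 4, -17, -1, 6, -20]
sift down from index 4: already satisfies heap property
sift down from index 3: already satisfies heap property
sift down from index 2:
  -8 vs larger child -3 at index 6, swap → [11, -16, -3, 7, 19, -11, -8, 4, -17, -1, 6, -20]
sift down from index 1:
  -16 vs larger child 19 at index 4, swap → [11, 19, -3, 7, -16, -11, -8, 4, -17, -1, 6, -20]
  -16 vs larger child 6 at index 10, swap → [11, 19, -3, 7, 6, -11, -8, 4, -17, -1, -16, -20]
sift down from index 0:
  11 vs larger child 19 at index 1, swap → [19, 11, -3, 7, 6, -11, -8, 4, -17, -1, -16, -20]

[19, 11, -3, 7, 6, -11, -8, 4, -17, -1, -16, -20]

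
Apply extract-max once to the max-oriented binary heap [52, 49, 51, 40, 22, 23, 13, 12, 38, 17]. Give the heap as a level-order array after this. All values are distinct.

[51, 49, 23, 40, 22, 17, 13, 12, 38]

remove root 52; move last element 17 to root → [17, 49, 51, 40, 22, 23, 13, 12, 38]
17 vs larger child 51 at index 2, swap → [51, 49, 17, 40, 22, 23, 13, 12, 38]
17 vs larger child 23 at index 5, swap → [51, 49, 23, 40, 22, 17, 13, 12, 38]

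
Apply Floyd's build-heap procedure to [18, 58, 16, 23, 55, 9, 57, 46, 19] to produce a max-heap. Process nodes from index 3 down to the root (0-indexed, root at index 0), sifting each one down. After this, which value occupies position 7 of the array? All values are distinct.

23

sift down from index 3:
  23 vs larger child 46 at index 7, swap → [18, 58, 16, 46, 55, 9, 57, 23, 19]
sift down from index 2:
  16 vs larger child 57 at index 6, swap → [18, 58, 57, 46, 55, 9, 16, 23, 19]
sift down from index 1: already satisfies heap property
sift down from index 0:
  18 vs larger child 58 at index 1, swap → [58, 18, 57, 46, 55, 9, 16, 23, 19]
  18 vs larger child 55 at index 4, swap → [58, 55, 57, 46, 18, 9, 16, 23, 19]
resulting array: [58, 55, 57, 46, 18, 9, 16, 23, 19]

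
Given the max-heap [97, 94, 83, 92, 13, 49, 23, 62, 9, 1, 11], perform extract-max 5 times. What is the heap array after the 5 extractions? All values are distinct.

[49, 13, 23, 11, 1, 9]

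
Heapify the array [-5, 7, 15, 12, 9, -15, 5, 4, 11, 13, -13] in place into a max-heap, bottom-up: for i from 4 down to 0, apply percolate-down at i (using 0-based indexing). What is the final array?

sift down from index 4:
  9 vs larger child 13 at index 9, swap → [-5, 7, 15, 12, 13, -15, 5, 4, 11, 9, -13]
sift down from index 3: already satisfies heap property
sift down from index 2: already satisfies heap property
sift down from index 1:
  7 vs larger child 13 at index 4, swap → [-5, 13, 15, 12, 7, -15, 5, 4, 11, 9, -13]
  7 vs larger child 9 at index 9, swap → [-5, 13, 15, 12, 9, -15, 5, 4, 11, 7, -13]
sift down from index 0:
  -5 vs larger child 15 at index 2, swap → [15, 13, -5, 12, 9, -15, 5, 4, 11, 7, -13]
  -5 vs larger child 5 at index 6, swap → [15, 13, 5, 12, 9, -15, -5, 4, 11, 7, -13]

[15, 13, 5, 12, 9, -15, -5, 4, 11, 7, -13]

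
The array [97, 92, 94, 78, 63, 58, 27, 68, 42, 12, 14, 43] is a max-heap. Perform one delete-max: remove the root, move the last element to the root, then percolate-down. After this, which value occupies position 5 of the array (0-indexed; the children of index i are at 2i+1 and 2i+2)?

remove root 97; move last element 43 to root → [43, 92, 94, 78, 63, 58, 27, 68, 42, 12, 14]
43 vs larger child 94 at index 2, swap → [94, 92, 43, 78, 63, 58, 27, 68, 42, 12, 14]
43 vs larger child 58 at index 5, swap → [94, 92, 58, 78, 63, 43, 27, 68, 42, 12, 14]
resulting array: [94, 92, 58, 78, 63, 43, 27, 68, 42, 12, 14]

43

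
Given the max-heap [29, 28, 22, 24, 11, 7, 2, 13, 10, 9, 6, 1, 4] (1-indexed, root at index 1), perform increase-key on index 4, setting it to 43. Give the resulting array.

[43, 29, 22, 28, 11, 7, 2, 13, 10, 9, 6, 1, 4]

set index 4 from 24 to 43 → [29, 28, 22, 43, 11, 7, 2, 13, 10, 9, 6, 1, 4]
43 > parent 28 at index 2, swap → [29, 43, 22, 28, 11, 7, 2, 13, 10, 9, 6, 1, 4]
43 > parent 29 at index 1, swap → [43, 29, 22, 28, 11, 7, 2, 13, 10, 9, 6, 1, 4]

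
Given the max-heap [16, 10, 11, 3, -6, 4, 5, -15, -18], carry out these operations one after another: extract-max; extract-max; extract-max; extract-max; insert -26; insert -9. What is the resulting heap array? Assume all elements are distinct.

[4, 3, -9, -15, -6, -26, -18]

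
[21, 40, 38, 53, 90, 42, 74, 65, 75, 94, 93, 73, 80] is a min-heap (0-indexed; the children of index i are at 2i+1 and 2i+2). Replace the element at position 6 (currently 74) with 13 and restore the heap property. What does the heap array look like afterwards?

set index 6 from 74 to 13 → [21, 40, 38, 53, 90, 42, 13, 65, 75, 94, 93, 73, 80]
13 < parent 38 at index 2, swap → [21, 40, 13, 53, 90, 42, 38, 65, 75, 94, 93, 73, 80]
13 < parent 21 at index 0, swap → [13, 40, 21, 53, 90, 42, 38, 65, 75, 94, 93, 73, 80]

[13, 40, 21, 53, 90, 42, 38, 65, 75, 94, 93, 73, 80]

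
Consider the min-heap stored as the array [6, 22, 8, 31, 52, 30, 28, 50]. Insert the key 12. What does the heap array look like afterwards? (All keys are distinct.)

append 12 at index 8 → [6, 22, 8, 31, 52, 30, 28, 50, 12]
12 < parent 31 at index 3, swap → [6, 22, 8, 12, 52, 30, 28, 50, 31]
12 < parent 22 at index 1, swap → [6, 12, 8, 22, 52, 30, 28, 50, 31]

[6, 12, 8, 22, 52, 30, 28, 50, 31]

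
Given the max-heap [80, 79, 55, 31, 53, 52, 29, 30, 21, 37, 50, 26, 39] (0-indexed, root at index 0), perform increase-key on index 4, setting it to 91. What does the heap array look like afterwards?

[91, 80, 55, 31, 79, 52, 29, 30, 21, 37, 50, 26, 39]

set index 4 from 53 to 91 → [80, 79, 55, 31, 91, 52, 29, 30, 21, 37, 50, 26, 39]
91 > parent 79 at index 1, swap → [80, 91, 55, 31, 79, 52, 29, 30, 21, 37, 50, 26, 39]
91 > parent 80 at index 0, swap → [91, 80, 55, 31, 79, 52, 29, 30, 21, 37, 50, 26, 39]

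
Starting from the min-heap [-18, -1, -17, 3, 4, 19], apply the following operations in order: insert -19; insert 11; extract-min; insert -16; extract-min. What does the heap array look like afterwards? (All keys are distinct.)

[-17, -16, 3, -1, 4, 19, 11]

insert -19:
  append -19 at index 6 → [-18, -1, -17, 3, 4, 19, -19]
  -19 < parent -17 at index 2, swap → [-18, -1, -19, 3, 4, 19, -17]
  -19 < parent -18 at index 0, swap → [-19, -1, -18, 3, 4, 19, -17]
insert 11:
  append 11 at index 7 → [-19, -1, -18, 3, 4, 19, -17, 11] (no swap needed)
extract-min → returns -19:
  remove root -19; move last element 11 to root → [11, -1, -18, 3, 4, 19, -17]
  11 vs smaller child -18 at index 2, swap → [-18, -1, 11, 3, 4, 19, -17]
  11 vs smaller child -17 at index 6, swap → [-18, -1, -17, 3, 4, 19, 11]
insert -16:
  append -16 at index 7 → [-18, -1, -17, 3, 4, 19, 11, -16]
  -16 < parent 3 at index 3, swap → [-18, -1, -17, -16, 4, 19, 11, 3]
  -16 < parent -1 at index 1, swap → [-18, -16, -17, -1, 4, 19, 11, 3]
extract-min → returns -18:
  remove root -18; move last element 3 to root → [3, -16, -17, -1, 4, 19, 11]
  3 vs smaller child -17 at index 2, swap → [-17, -16, 3, -1, 4, 19, 11]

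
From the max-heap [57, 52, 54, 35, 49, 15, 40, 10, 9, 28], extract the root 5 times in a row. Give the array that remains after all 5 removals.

extract-max #1 returns 57:
  remove root 57; move last element 28 to root → [28, 52, 54, 35, 49, 15, 40, 10, 9]
  28 vs larger child 54 at index 2, swap → [54, 52, 28, 35, 49, 15, 40, 10, 9]
  28 vs larger child 40 at index 6, swap → [54, 52, 40, 35, 49, 15, 28, 10, 9]
extract-max #2 returns 54:
  remove root 54; move last element 9 to root → [9, 52, 40, 35, 49, 15, 28, 10]
  9 vs larger child 52 at index 1, swap → [52, 9, 40, 35, 49, 15, 28, 10]
  9 vs larger child 49 at index 4, swap → [52, 49, 40, 35, 9, 15, 28, 10]
extract-max #3 returns 52:
  remove root 52; move last element 10 to root → [10, 49, 40, 35, 9, 15, 28]
  10 vs larger child 49 at index 1, swap → [49, 10, 40, 35, 9, 15, 28]
  10 vs larger child 35 at index 3, swap → [49, 35, 40, 10, 9, 15, 28]
extract-max #4 returns 49:
  remove root 49; move last element 28 to root → [28, 35, 40, 10, 9, 15]
  28 vs larger child 40 at index 2, swap → [40, 35, 28, 10, 9, 15]
extract-max #5 returns 40:
  remove root 40; move last element 15 to root → [15, 35, 28, 10, 9]
  15 vs larger child 35 at index 1, swap → [35, 15, 28, 10, 9]

[35, 15, 28, 10, 9]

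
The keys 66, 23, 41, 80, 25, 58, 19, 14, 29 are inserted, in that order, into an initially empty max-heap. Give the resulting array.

[80, 66, 58, 29, 25, 41, 19, 14, 23]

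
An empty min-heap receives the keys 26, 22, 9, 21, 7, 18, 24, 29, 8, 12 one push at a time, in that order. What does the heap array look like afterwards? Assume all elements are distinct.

[7, 8, 18, 9, 12, 22, 24, 29, 26, 21]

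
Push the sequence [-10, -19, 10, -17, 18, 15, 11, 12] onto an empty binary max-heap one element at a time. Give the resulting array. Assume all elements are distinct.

[18, 12, 15, 10, -17, -10, 11, -19]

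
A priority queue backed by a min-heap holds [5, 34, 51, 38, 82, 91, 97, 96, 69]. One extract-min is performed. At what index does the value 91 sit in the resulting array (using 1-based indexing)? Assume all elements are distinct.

remove root 5; move last element 69 to root → [69, 34, 51, 38, 82, 91, 97, 96]
69 vs smaller child 34 at index 2, swap → [34, 69, 51, 38, 82, 91, 97, 96]
69 vs smaller child 38 at index 4, swap → [34, 38, 51, 69, 82, 91, 97, 96]
resulting array: [34, 38, 51, 69, 82, 91, 97, 96]

6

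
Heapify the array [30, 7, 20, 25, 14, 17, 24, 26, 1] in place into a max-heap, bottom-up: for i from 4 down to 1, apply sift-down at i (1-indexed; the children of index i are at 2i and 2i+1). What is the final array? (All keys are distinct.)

sift down from index 4:
  25 vs larger child 26 at index 8, swap → [30, 7, 20, 26, 14, 17, 24, 25, 1]
sift down from index 3:
  20 vs larger child 24 at index 7, swap → [30, 7, 24, 26, 14, 17, 20, 25, 1]
sift down from index 2:
  7 vs larger child 26 at index 4, swap → [30, 26, 24, 7, 14, 17, 20, 25, 1]
  7 vs larger child 25 at index 8, swap → [30, 26, 24, 25, 14, 17, 20, 7, 1]
sift down from index 1: already satisfies heap property

[30, 26, 24, 25, 14, 17, 20, 7, 1]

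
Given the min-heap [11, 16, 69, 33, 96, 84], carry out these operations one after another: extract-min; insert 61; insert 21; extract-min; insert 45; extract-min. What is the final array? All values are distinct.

[33, 61, 45, 84, 96, 69]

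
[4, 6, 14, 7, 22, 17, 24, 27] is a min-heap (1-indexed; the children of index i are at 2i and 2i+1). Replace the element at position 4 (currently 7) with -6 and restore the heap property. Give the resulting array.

[-6, 4, 14, 6, 22, 17, 24, 27]

set index 4 from 7 to -6 → [4, 6, 14, -6, 22, 17, 24, 27]
-6 < parent 6 at index 2, swap → [4, -6, 14, 6, 22, 17, 24, 27]
-6 < parent 4 at index 1, swap → [-6, 4, 14, 6, 22, 17, 24, 27]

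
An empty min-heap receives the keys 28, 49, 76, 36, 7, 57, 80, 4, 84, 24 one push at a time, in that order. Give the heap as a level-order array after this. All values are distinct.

[4, 7, 57, 28, 24, 76, 80, 49, 84, 36]

Insert 28:
  append 28 at index 0 → [28] (no swap needed)
Insert 49:
  append 49 at index 1 → [28, 49] (no swap needed)
Insert 76:
  append 76 at index 2 → [28, 49, 76] (no swap needed)
Insert 36:
  append 36 at index 3 → [28, 49, 76, 36]
  36 < parent 49 at index 1, swap → [28, 36, 76, 49]
Insert 7:
  append 7 at index 4 → [28, 36, 76, 49, 7]
  7 < parent 36 at index 1, swap → [28, 7, 76, 49, 36]
  7 < parent 28 at index 0, swap → [7, 28, 76, 49, 36]
Insert 57:
  append 57 at index 5 → [7, 28, 76, 49, 36, 57]
  57 < parent 76 at index 2, swap → [7, 28, 57, 49, 36, 76]
Insert 80:
  append 80 at index 6 → [7, 28, 57, 49, 36, 76, 80] (no swap needed)
Insert 4:
  append 4 at index 7 → [7, 28, 57, 49, 36, 76, 80, 4]
  4 < parent 49 at index 3, swap → [7, 28, 57, 4, 36, 76, 80, 49]
  4 < parent 28 at index 1, swap → [7, 4, 57, 28, 36, 76, 80, 49]
  4 < parent 7 at index 0, swap → [4, 7, 57, 28, 36, 76, 80, 49]
Insert 84:
  append 84 at index 8 → [4, 7, 57, 28, 36, 76, 80, 49, 84] (no swap needed)
Insert 24:
  append 24 at index 9 → [4, 7, 57, 28, 36, 76, 80, 49, 84, 24]
  24 < parent 36 at index 4, swap → [4, 7, 57, 28, 24, 76, 80, 49, 84, 36]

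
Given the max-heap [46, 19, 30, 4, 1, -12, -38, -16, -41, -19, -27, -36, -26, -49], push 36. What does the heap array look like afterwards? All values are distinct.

[46, 19, 36, 4, 1, -12, 30, -16, -41, -19, -27, -36, -26, -49, -38]

append 36 at index 14 → [46, 19, 30, 4, 1, -12, -38, -16, -41, -19, -27, -36, -26, -49, 36]
36 > parent -38 at index 6, swap → [46, 19, 30, 4, 1, -12, 36, -16, -41, -19, -27, -36, -26, -49, -38]
36 > parent 30 at index 2, swap → [46, 19, 36, 4, 1, -12, 30, -16, -41, -19, -27, -36, -26, -49, -38]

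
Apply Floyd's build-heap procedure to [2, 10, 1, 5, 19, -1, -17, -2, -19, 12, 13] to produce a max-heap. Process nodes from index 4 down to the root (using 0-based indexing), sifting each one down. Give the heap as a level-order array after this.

sift down from index 4: already satisfies heap property
sift down from index 3: already satisfies heap property
sift down from index 2: already satisfies heap property
sift down from index 1:
  10 vs larger child 19 at index 4, swap → [2, 19, 1, 5, 10, -1, -17, -2, -19, 12, 13]
  10 vs larger child 13 at index 10, swap → [2, 19, 1, 5, 13, -1, -17, -2, -19, 12, 10]
sift down from index 0:
  2 vs larger child 19 at index 1, swap → [19, 2, 1, 5, 13, -1, -17, -2, -19, 12, 10]
  2 vs larger child 13 at index 4, swap → [19, 13, 1, 5, 2, -1, -17, -2, -19, 12, 10]
  2 vs larger child 12 at index 9, swap → [19, 13, 1, 5, 12, -1, -17, -2, -19, 2, 10]

[19, 13, 1, 5, 12, -1, -17, -2, -19, 2, 10]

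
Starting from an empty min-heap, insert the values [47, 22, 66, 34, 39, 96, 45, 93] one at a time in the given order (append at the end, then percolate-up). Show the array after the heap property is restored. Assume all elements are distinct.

[22, 34, 45, 47, 39, 96, 66, 93]

Insert 47:
  append 47 at index 0 → [47] (no swap needed)
Insert 22:
  append 22 at index 1 → [47, 22]
  22 < parent 47 at index 0, swap → [22, 47]
Insert 66:
  append 66 at index 2 → [22, 47, 66] (no swap needed)
Insert 34:
  append 34 at index 3 → [22, 47, 66, 34]
  34 < parent 47 at index 1, swap → [22, 34, 66, 47]
Insert 39:
  append 39 at index 4 → [22, 34, 66, 47, 39] (no swap needed)
Insert 96:
  append 96 at index 5 → [22, 34, 66, 47, 39, 96] (no swap needed)
Insert 45:
  append 45 at index 6 → [22, 34, 66, 47, 39, 96, 45]
  45 < parent 66 at index 2, swap → [22, 34, 45, 47, 39, 96, 66]
Insert 93:
  append 93 at index 7 → [22, 34, 45, 47, 39, 96, 66, 93] (no swap needed)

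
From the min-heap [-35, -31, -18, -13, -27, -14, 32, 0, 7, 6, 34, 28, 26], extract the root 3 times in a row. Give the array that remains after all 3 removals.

extract-min #1 returns -35:
  remove root -35; move last element 26 to root → [26, -31, -18, -13, -27, -14, 32, 0, 7, 6, 34, 28]
  26 vs smaller child -31 at index 1, swap → [-31, 26, -18, -13, -27, -14, 32, 0, 7, 6, 34, 28]
  26 vs smaller child -27 at index 4, swap → [-31, -27, -18, -13, 26, -14, 32, 0, 7, 6, 34, 28]
  26 vs smaller child 6 at index 9, swap → [-31, -27, -18, -13, 6, -14, 32, 0, 7, 26, 34, 28]
extract-min #2 returns -31:
  remove root -31; move last element 28 to root → [28, -27, -18, -13, 6, -14, 32, 0, 7, 26, 34]
  28 vs smaller child -27 at index 1, swap → [-27, 28, -18, -13, 6, -14, 32, 0, 7, 26, 34]
  28 vs smaller child -13 at index 3, swap → [-27, -13, -18, 28, 6, -14, 32, 0, 7, 26, 34]
  28 vs smaller child 0 at index 7, swap → [-27, -13, -18, 0, 6, -14, 32, 28, 7, 26, 34]
extract-min #3 returns -27:
  remove root -27; move last element 34 to root → [34, -13, -18, 0, 6, -14, 32, 28, 7, 26]
  34 vs smaller child -18 at index 2, swap → [-18, -13, 34, 0, 6, -14, 32, 28, 7, 26]
  34 vs smaller child -14 at index 5, swap → [-18, -13, -14, 0, 6, 34, 32, 28, 7, 26]

[-18, -13, -14, 0, 6, 34, 32, 28, 7, 26]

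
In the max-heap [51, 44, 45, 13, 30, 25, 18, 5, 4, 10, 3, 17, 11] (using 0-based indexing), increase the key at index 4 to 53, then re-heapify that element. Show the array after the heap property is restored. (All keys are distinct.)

set index 4 from 30 to 53 → [51, 44, 45, 13, 53, 25, 18, 5, 4, 10, 3, 17, 11]
53 > parent 44 at index 1, swap → [51, 53, 45, 13, 44, 25, 18, 5, 4, 10, 3, 17, 11]
53 > parent 51 at index 0, swap → [53, 51, 45, 13, 44, 25, 18, 5, 4, 10, 3, 17, 11]

[53, 51, 45, 13, 44, 25, 18, 5, 4, 10, 3, 17, 11]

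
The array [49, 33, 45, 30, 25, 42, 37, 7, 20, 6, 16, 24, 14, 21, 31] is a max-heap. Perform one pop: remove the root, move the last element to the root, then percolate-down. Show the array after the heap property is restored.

[45, 33, 42, 30, 25, 31, 37, 7, 20, 6, 16, 24, 14, 21]

remove root 49; move last element 31 to root → [31, 33, 45, 30, 25, 42, 37, 7, 20, 6, 16, 24, 14, 21]
31 vs larger child 45 at index 2, swap → [45, 33, 31, 30, 25, 42, 37, 7, 20, 6, 16, 24, 14, 21]
31 vs larger child 42 at index 5, swap → [45, 33, 42, 30, 25, 31, 37, 7, 20, 6, 16, 24, 14, 21]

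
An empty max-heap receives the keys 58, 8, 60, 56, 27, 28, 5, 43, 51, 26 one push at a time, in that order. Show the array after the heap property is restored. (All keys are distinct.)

[60, 56, 58, 51, 27, 28, 5, 8, 43, 26]

Insert 58:
  append 58 at index 0 → [58] (no swap needed)
Insert 8:
  append 8 at index 1 → [58, 8] (no swap needed)
Insert 60:
  append 60 at index 2 → [58, 8, 60]
  60 > parent 58 at index 0, swap → [60, 8, 58]
Insert 56:
  append 56 at index 3 → [60, 8, 58, 56]
  56 > parent 8 at index 1, swap → [60, 56, 58, 8]
Insert 27:
  append 27 at index 4 → [60, 56, 58, 8, 27] (no swap needed)
Insert 28:
  append 28 at index 5 → [60, 56, 58, 8, 27, 28] (no swap needed)
Insert 5:
  append 5 at index 6 → [60, 56, 58, 8, 27, 28, 5] (no swap needed)
Insert 43:
  append 43 at index 7 → [60, 56, 58, 8, 27, 28, 5, 43]
  43 > parent 8 at index 3, swap → [60, 56, 58, 43, 27, 28, 5, 8]
Insert 51:
  append 51 at index 8 → [60, 56, 58, 43, 27, 28, 5, 8, 51]
  51 > parent 43 at index 3, swap → [60, 56, 58, 51, 27, 28, 5, 8, 43]
Insert 26:
  append 26 at index 9 → [60, 56, 58, 51, 27, 28, 5, 8, 43, 26] (no swap needed)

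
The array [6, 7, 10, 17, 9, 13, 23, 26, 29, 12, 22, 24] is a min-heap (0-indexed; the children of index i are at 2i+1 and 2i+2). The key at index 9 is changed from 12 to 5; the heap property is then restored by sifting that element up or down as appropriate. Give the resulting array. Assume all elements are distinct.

set index 9 from 12 to 5 → [6, 7, 10, 17, 9, 13, 23, 26, 29, 5, 22, 24]
5 < parent 9 at index 4, swap → [6, 7, 10, 17, 5, 13, 23, 26, 29, 9, 22, 24]
5 < parent 7 at index 1, swap → [6, 5, 10, 17, 7, 13, 23, 26, 29, 9, 22, 24]
5 < parent 6 at index 0, swap → [5, 6, 10, 17, 7, 13, 23, 26, 29, 9, 22, 24]

[5, 6, 10, 17, 7, 13, 23, 26, 29, 9, 22, 24]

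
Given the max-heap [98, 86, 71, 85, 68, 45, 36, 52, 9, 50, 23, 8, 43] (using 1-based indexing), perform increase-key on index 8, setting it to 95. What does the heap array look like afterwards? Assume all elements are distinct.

set index 8 from 52 to 95 → [98, 86, 71, 85, 68, 45, 36, 95, 9, 50, 23, 8, 43]
95 > parent 85 at index 4, swap → [98, 86, 71, 95, 68, 45, 36, 85, 9, 50, 23, 8, 43]
95 > parent 86 at index 2, swap → [98, 95, 71, 86, 68, 45, 36, 85, 9, 50, 23, 8, 43]

[98, 95, 71, 86, 68, 45, 36, 85, 9, 50, 23, 8, 43]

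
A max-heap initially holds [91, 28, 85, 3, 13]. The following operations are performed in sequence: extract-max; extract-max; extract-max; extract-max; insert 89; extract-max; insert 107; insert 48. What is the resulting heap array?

[107, 3, 48]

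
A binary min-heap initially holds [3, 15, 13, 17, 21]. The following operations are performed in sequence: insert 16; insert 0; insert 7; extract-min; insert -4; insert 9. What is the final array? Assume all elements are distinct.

insert 16:
  append 16 at index 5 → [3, 15, 13, 17, 21, 16] (no swap needed)
insert 0:
  append 0 at index 6 → [3, 15, 13, 17, 21, 16, 0]
  0 < parent 13 at index 2, swap → [3, 15, 0, 17, 21, 16, 13]
  0 < parent 3 at index 0, swap → [0, 15, 3, 17, 21, 16, 13]
insert 7:
  append 7 at index 7 → [0, 15, 3, 17, 21, 16, 13, 7]
  7 < parent 17 at index 3, swap → [0, 15, 3, 7, 21, 16, 13, 17]
  7 < parent 15 at index 1, swap → [0, 7, 3, 15, 21, 16, 13, 17]
extract-min → returns 0:
  remove root 0; move last element 17 to root → [17, 7, 3, 15, 21, 16, 13]
  17 vs smaller child 3 at index 2, swap → [3, 7, 17, 15, 21, 16, 13]
  17 vs smaller child 13 at index 6, swap → [3, 7, 13, 15, 21, 16, 17]
insert -4:
  append -4 at index 7 → [3, 7, 13, 15, 21, 16, 17, -4]
  -4 < parent 15 at index 3, swap → [3, 7, 13, -4, 21, 16, 17, 15]
  -4 < parent 7 at index 1, swap → [3, -4, 13, 7, 21, 16, 17, 15]
  -4 < parent 3 at index 0, swap → [-4, 3, 13, 7, 21, 16, 17, 15]
insert 9:
  append 9 at index 8 → [-4, 3, 13, 7, 21, 16, 17, 15, 9] (no swap needed)

[-4, 3, 13, 7, 21, 16, 17, 15, 9]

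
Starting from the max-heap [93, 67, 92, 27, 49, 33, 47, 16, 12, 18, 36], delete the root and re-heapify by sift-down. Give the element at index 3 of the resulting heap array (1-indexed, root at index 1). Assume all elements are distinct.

remove root 93; move last element 36 to root → [36, 67, 92, 27, 49, 33, 47, 16, 12, 18]
36 vs larger child 92 at index 3, swap → [92, 67, 36, 27, 49, 33, 47, 16, 12, 18]
36 vs larger child 47 at index 7, swap → [92, 67, 47, 27, 49, 33, 36, 16, 12, 18]
resulting array: [92, 67, 47, 27, 49, 33, 36, 16, 12, 18]

47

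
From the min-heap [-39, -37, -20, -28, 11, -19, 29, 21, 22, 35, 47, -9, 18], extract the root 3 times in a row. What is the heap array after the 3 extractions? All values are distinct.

extract-min #1 returns -39:
  remove root -39; move last element 18 to root → [18, -37, -20, -28, 11, -19, 29, 21, 22, 35, 47, -9]
  18 vs smaller child -37 at index 1, swap → [-37, 18, -20, -28, 11, -19, 29, 21, 22, 35, 47, -9]
  18 vs smaller child -28 at index 3, swap → [-37, -28, -20, 18, 11, -19, 29, 21, 22, 35, 47, -9]
extract-min #2 returns -37:
  remove root -37; move last element -9 to root → [-9, -28, -20, 18, 11, -19, 29, 21, 22, 35, 47]
  -9 vs smaller child -28 at index 1, swap → [-28, -9, -20, 18, 11, -19, 29, 21, 22, 35, 47]
extract-min #3 returns -28:
  remove root -28; move last element 47 to root → [47, -9, -20, 18, 11, -19, 29, 21, 22, 35]
  47 vs smaller child -20 at index 2, swap → [-20, -9, 47, 18, 11, -19, 29, 21, 22, 35]
  47 vs smaller child -19 at index 5, swap → [-20, -9, -19, 18, 11, 47, 29, 21, 22, 35]

[-20, -9, -19, 18, 11, 47, 29, 21, 22, 35]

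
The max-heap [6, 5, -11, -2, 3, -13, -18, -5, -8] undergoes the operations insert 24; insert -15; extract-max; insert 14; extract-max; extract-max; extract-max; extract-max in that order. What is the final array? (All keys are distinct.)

[-2, -5, -11, -8, -15, -13, -18]

insert 24:
  append 24 at index 9 → [6, 5, -11, -2, 3, -13, -18, -5, -8, 24]
  24 > parent 3 at index 4, swap → [6, 5, -11, -2, 24, -13, -18, -5, -8, 3]
  24 > parent 5 at index 1, swap → [6, 24, -11, -2, 5, -13, -18, -5, -8, 3]
  24 > parent 6 at index 0, swap → [24, 6, -11, -2, 5, -13, -18, -5, -8, 3]
insert -15:
  append -15 at index 10 → [24, 6, -11, -2, 5, -13, -18, -5, -8, 3, -15] (no swap needed)
extract-max → returns 24:
  remove root 24; move last element -15 to root → [-15, 6, -11, -2, 5, -13, -18, -5, -8, 3]
  -15 vs larger child 6 at index 1, swap → [6, -15, -11, -2, 5, -13, -18, -5, -8, 3]
  -15 vs larger child 5 at index 4, swap → [6, 5, -11, -2, -15, -13, -18, -5, -8, 3]
  -15 vs only child 3 at index 9, swap → [6, 5, -11, -2, 3, -13, -18, -5, -8, -15]
insert 14:
  append 14 at index 10 → [6, 5, -11, -2, 3, -13, -18, -5, -8, -15, 14]
  14 > parent 3 at index 4, swap → [6, 5, -11, -2, 14, -13, -18, -5, -8, -15, 3]
  14 > parent 5 at index 1, swap → [6, 14, -11, -2, 5, -13, -18, -5, -8, -15, 3]
  14 > parent 6 at index 0, swap → [14, 6, -11, -2, 5, -13, -18, -5, -8, -15, 3]
extract-max → returns 14:
  remove root 14; move last element 3 to root → [3, 6, -11, -2, 5, -13, -18, -5, -8, -15]
  3 vs larger child 6 at index 1, swap → [6, 3, -11, -2, 5, -13, -18, -5, -8, -15]
  3 vs larger child 5 at index 4, swap → [6, 5, -11, -2, 3, -13, -18, -5, -8, -15]
extract-max → returns 6:
  remove root 6; move last element -15 to root → [-15, 5, -11, -2, 3, -13, -18, -5, -8]
  -15 vs larger child 5 at index 1, swap → [5, -15, -11, -2, 3, -13, -18, -5, -8]
  -15 vs larger child 3 at index 4, swap → [5, 3, -11, -2, -15, -13, -18, -5, -8]
extract-max → returns 5:
  remove root 5; move last element -8 to root → [-8, 3, -11, -2, -15, -13, -18, -5]
  -8 vs larger child 3 at index 1, swap → [3, -8, -11, -2, -15, -13, -18, -5]
  -8 vs larger child -2 at index 3, swap → [3, -2, -11, -8, -15, -13, -18, -5]
  -8 vs only child -5 at index 7, swap → [3, -2, -11, -5, -15, -13, -18, -8]
extract-max → returns 3:
  remove root 3; move last element -8 to root → [-8, -2, -11, -5, -15, -13, -18]
  -8 vs larger child -2 at index 1, swap → [-2, -8, -11, -5, -15, -13, -18]
  -8 vs larger child -5 at index 3, swap → [-2, -5, -11, -8, -15, -13, -18]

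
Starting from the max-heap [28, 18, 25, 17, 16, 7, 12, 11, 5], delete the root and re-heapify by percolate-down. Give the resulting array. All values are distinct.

[25, 18, 12, 17, 16, 7, 5, 11]

remove root 28; move last element 5 to root → [5, 18, 25, 17, 16, 7, 12, 11]
5 vs larger child 25 at index 2, swap → [25, 18, 5, 17, 16, 7, 12, 11]
5 vs larger child 12 at index 6, swap → [25, 18, 12, 17, 16, 7, 5, 11]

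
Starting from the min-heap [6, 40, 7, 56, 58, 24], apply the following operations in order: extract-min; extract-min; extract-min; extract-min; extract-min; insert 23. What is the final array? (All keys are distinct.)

[23, 58]

extract-min → returns 6:
  remove root 6; move last element 24 to root → [24, 40, 7, 56, 58]
  24 vs smaller child 7 at index 2, swap → [7, 40, 24, 56, 58]
extract-min → returns 7:
  remove root 7; move last element 58 to root → [58, 40, 24, 56]
  58 vs smaller child 24 at index 2, swap → [24, 40, 58, 56]
extract-min → returns 24:
  remove root 24; move last element 56 to root → [56, 40, 58]
  56 vs smaller child 40 at index 1, swap → [40, 56, 58]
extract-min → returns 40:
  remove root 40; move last element 58 to root → [58, 56]
  58 vs only child 56 at index 1, swap → [56, 58]
extract-min → returns 56:
  remove root 56; move last element 58 to root → [58] (no swap needed)
insert 23:
  append 23 at index 1 → [58, 23]
  23 < parent 58 at index 0, swap → [23, 58]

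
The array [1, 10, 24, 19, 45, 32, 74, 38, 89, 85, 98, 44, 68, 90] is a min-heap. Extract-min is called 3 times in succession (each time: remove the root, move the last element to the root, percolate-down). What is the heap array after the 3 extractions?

[24, 38, 32, 68, 45, 44, 74, 90, 89, 85, 98]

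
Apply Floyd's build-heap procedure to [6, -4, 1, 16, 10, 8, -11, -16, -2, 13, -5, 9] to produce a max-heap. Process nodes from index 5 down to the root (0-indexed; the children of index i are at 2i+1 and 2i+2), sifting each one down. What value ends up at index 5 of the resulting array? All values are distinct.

8

sift down from index 5:
  8 vs only child 9 at index 11, swap → [6, -4, 1, 16, 10, 9, -11, -16, -2, 13, -5, 8]
sift down from index 4:
  10 vs larger child 13 at index 9, swap → [6, -4, 1, 16, 13, 9, -11, -16, -2, 10, -5, 8]
sift down from index 3: already satisfies heap property
sift down from index 2:
  1 vs larger child 9 at index 5, swap → [6, -4, 9, 16, 13, 1, -11, -16, -2, 10, -5, 8]
  1 vs only child 8 at index 11, swap → [6, -4, 9, 16, 13, 8, -11, -16, -2, 10, -5, 1]
sift down from index 1:
  -4 vs larger child 16 at index 3, swap → [6, 16, 9, -4, 13, 8, -11, -16, -2, 10, -5, 1]
  -4 vs larger child -2 at index 8, swap → [6, 16, 9, -2, 13, 8, -11, -16, -4, 10, -5, 1]
sift down from index 0:
  6 vs larger child 16 at index 1, swap → [16, 6, 9, -2, 13, 8, -11, -16, -4, 10, -5, 1]
  6 vs larger child 13 at index 4, swap → [16, 13, 9, -2, 6, 8, -11, -16, -4, 10, -5, 1]
  6 vs larger child 10 at index 9, swap → [16, 13, 9, -2, 10, 8, -11, -16, -4, 6, -5, 1]
resulting array: [16, 13, 9, -2, 10, 8, -11, -16, -4, 6, -5, 1]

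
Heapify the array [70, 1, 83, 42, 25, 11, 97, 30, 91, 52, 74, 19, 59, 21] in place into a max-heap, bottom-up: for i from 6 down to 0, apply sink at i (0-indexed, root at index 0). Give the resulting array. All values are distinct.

[97, 91, 83, 42, 74, 59, 70, 30, 1, 52, 25, 19, 11, 21]

sift down from index 6: already satisfies heap property
sift down from index 5:
  11 vs larger child 59 at index 12, swap → [70, 1, 83, 42, 25, 59, 97, 30, 91, 52, 74, 19, 11, 21]
sift down from index 4:
  25 vs larger child 74 at index 10, swap → [70, 1, 83, 42, 74, 59, 97, 30, 91, 52, 25, 19, 11, 21]
sift down from index 3:
  42 vs larger child 91 at index 8, swap → [70, 1, 83, 91, 74, 59, 97, 30, 42, 52, 25, 19, 11, 21]
sift down from index 2:
  83 vs larger child 97 at index 6, swap → [70, 1, 97, 91, 74, 59, 83, 30, 42, 52, 25, 19, 11, 21]
sift down from index 1:
  1 vs larger child 91 at index 3, swap → [70, 91, 97, 1, 74, 59, 83, 30, 42, 52, 25, 19, 11, 21]
  1 vs larger child 42 at index 8, swap → [70, 91, 97, 42, 74, 59, 83, 30, 1, 52, 25, 19, 11, 21]
sift down from index 0:
  70 vs larger child 97 at index 2, swap → [97, 91, 70, 42, 74, 59, 83, 30, 1, 52, 25, 19, 11, 21]
  70 vs larger child 83 at index 6, swap → [97, 91, 83, 42, 74, 59, 70, 30, 1, 52, 25, 19, 11, 21]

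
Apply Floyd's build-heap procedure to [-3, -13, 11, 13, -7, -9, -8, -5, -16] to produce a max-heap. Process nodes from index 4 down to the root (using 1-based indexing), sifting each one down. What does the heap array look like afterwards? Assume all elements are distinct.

[13, -3, 11, -5, -7, -9, -8, -13, -16]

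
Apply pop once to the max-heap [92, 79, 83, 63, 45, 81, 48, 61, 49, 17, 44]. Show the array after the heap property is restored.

remove root 92; move last element 44 to root → [44, 79, 83, 63, 45, 81, 48, 61, 49, 17]
44 vs larger child 83 at index 2, swap → [83, 79, 44, 63, 45, 81, 48, 61, 49, 17]
44 vs larger child 81 at index 5, swap → [83, 79, 81, 63, 45, 44, 48, 61, 49, 17]

[83, 79, 81, 63, 45, 44, 48, 61, 49, 17]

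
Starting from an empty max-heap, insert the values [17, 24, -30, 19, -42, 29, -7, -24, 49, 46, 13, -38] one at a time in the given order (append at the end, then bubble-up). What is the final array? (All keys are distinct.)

[49, 46, 24, 19, 29, -30, -7, -24, 17, -42, 13, -38]

Insert 17:
  append 17 at index 0 → [17] (no swap needed)
Insert 24:
  append 24 at index 1 → [17, 24]
  24 > parent 17 at index 0, swap → [24, 17]
Insert -30:
  append -30 at index 2 → [24, 17, -30] (no swap needed)
Insert 19:
  append 19 at index 3 → [24, 17, -30, 19]
  19 > parent 17 at index 1, swap → [24, 19, -30, 17]
Insert -42:
  append -42 at index 4 → [24, 19, -30, 17, -42] (no swap needed)
Insert 29:
  append 29 at index 5 → [24, 19, -30, 17, -42, 29]
  29 > parent -30 at index 2, swap → [24, 19, 29, 17, -42, -30]
  29 > parent 24 at index 0, swap → [29, 19, 24, 17, -42, -30]
Insert -7:
  append -7 at index 6 → [29, 19, 24, 17, -42, -30, -7] (no swap needed)
Insert -24:
  append -24 at index 7 → [29, 19, 24, 17, -42, -30, -7, -24] (no swap needed)
Insert 49:
  append 49 at index 8 → [29, 19, 24, 17, -42, -30, -7, -24, 49]
  49 > parent 17 at index 3, swap → [29, 19, 24, 49, -42, -30, -7, -24, 17]
  49 > parent 19 at index 1, swap → [29, 49, 24, 19, -42, -30, -7, -24, 17]
  49 > parent 29 at index 0, swap → [49, 29, 24, 19, -42, -30, -7, -24, 17]
Insert 46:
  append 46 at index 9 → [49, 29, 24, 19, -42, -30, -7, -24, 17, 46]
  46 > parent -42 at index 4, swap → [49, 29, 24, 19, 46, -30, -7, -24, 17, -42]
  46 > parent 29 at index 1, swap → [49, 46, 24, 19, 29, -30, -7, -24, 17, -42]
Insert 13:
  append 13 at index 10 → [49, 46, 24, 19, 29, -30, -7, -24, 17, -42, 13] (no swap needed)
Insert -38:
  append -38 at index 11 → [49, 46, 24, 19, 29, -30, -7, -24, 17, -42, 13, -38] (no swap needed)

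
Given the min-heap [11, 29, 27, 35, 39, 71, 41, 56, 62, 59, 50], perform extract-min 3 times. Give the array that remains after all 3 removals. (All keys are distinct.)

[35, 39, 41, 56, 62, 71, 50, 59]

extract-min #1 returns 11:
  remove root 11; move last element 50 to root → [50, 29, 27, 35, 39, 71, 41, 56, 62, 59]
  50 vs smaller child 27 at index 2, swap → [27, 29, 50, 35, 39, 71, 41, 56, 62, 59]
  50 vs smaller child 41 at index 6, swap → [27, 29, 41, 35, 39, 71, 50, 56, 62, 59]
extract-min #2 returns 27:
  remove root 27; move last element 59 to root → [59, 29, 41, 35, 39, 71, 50, 56, 62]
  59 vs smaller child 29 at index 1, swap → [29, 59, 41, 35, 39, 71, 50, 56, 62]
  59 vs smaller child 35 at index 3, swap → [29, 35, 41, 59, 39, 71, 50, 56, 62]
  59 vs smaller child 56 at index 7, swap → [29, 35, 41, 56, 39, 71, 50, 59, 62]
extract-min #3 returns 29:
  remove root 29; move last element 62 to root → [62, 35, 41, 56, 39, 71, 50, 59]
  62 vs smaller child 35 at index 1, swap → [35, 62, 41, 56, 39, 71, 50, 59]
  62 vs smaller child 39 at index 4, swap → [35, 39, 41, 56, 62, 71, 50, 59]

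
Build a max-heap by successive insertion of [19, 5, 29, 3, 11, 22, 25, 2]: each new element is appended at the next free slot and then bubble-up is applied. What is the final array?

Insert 19:
  append 19 at index 0 → [19] (no swap needed)
Insert 5:
  append 5 at index 1 → [19, 5] (no swap needed)
Insert 29:
  append 29 at index 2 → [19, 5, 29]
  29 > parent 19 at index 0, swap → [29, 5, 19]
Insert 3:
  append 3 at index 3 → [29, 5, 19, 3] (no swap needed)
Insert 11:
  append 11 at index 4 → [29, 5, 19, 3, 11]
  11 > parent 5 at index 1, swap → [29, 11, 19, 3, 5]
Insert 22:
  append 22 at index 5 → [29, 11, 19, 3, 5, 22]
  22 > parent 19 at index 2, swap → [29, 11, 22, 3, 5, 19]
Insert 25:
  append 25 at index 6 → [29, 11, 22, 3, 5, 19, 25]
  25 > parent 22 at index 2, swap → [29, 11, 25, 3, 5, 19, 22]
Insert 2:
  append 2 at index 7 → [29, 11, 25, 3, 5, 19, 22, 2] (no swap needed)

[29, 11, 25, 3, 5, 19, 22, 2]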